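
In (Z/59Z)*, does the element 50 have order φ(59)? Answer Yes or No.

Yes

φ(59) = 59 − 1 = 58 = 2 · 29.
It suffices to check that the order of 50 is not a proper divisor of 58: compute 50^(58/q) for q ∈ {2, 29}.
50^29 ≡ 58 (mod 59)  [q = 2: ≢ 1 ✓]
50^2 ≡ 22 (mod 59)  [q = 29: ≢ 1 ✓]
Every test exponent gives a nontrivial residue, hence 50 generates the full group.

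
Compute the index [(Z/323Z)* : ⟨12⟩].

The order of 12 must divide φ(323) = φ(17·19) = (17−1)·(19−1) = 16·18 = 288 = 2^5 · 3^2.
Divisors of 288: 1, 2, 3, 4, 6, 8, 9, 12, 16, 18, 24, 32, 36, 48, 72, 96, 144, 288.
Check 12^d mod 323 for each divisor in increasing order:
12^1 ≡ 12
12^2 ≡ 144
12^3 ≡ 113
12^4 ≡ 64
12^6 ≡ 172
12^8 ≡ 220
12^9 ≡ 56
12^12 ≡ 191
12^16 ≡ 273
12^18 ≡ 229
12^24 ≡ 305
12^32 ≡ 239
12^36 ≡ 115
12^48 ≡ 1
So ord_323(12) = 48, hence |⟨12⟩| = 48.
[(Z/323Z)^× : ⟨12⟩] = 288/48 = 6.

6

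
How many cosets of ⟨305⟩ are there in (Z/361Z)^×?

18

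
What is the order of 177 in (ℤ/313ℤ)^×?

24

Since 177 ∈ (Z/313Z)^×, its order divides φ(313) = 313 − 1 = 312 = 2^3 · 3 · 13.
Divisors of 312: 1, 2, 3, 4, 6, 8, 12, 13, 24, 26, 39, 52, 78, 104, 156, 312.
Check 177^d mod 313 for each divisor in increasing order:
177^1 ≡ 177 (mod 313)
177^2 ≡ 29 (mod 313)
177^3 ≡ 125 (mod 313)
177^4 ≡ 215 (mod 313)
177^6 ≡ 288 (mod 313)
177^8 ≡ 214 (mod 313)
177^12 ≡ 312 (mod 313)
177^13 ≡ 136 (mod 313)
177^24 ≡ 1 (mod 313) ✓
Therefore the multiplicative order of 177 modulo 313 is 24.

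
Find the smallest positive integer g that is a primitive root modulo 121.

φ(121) = φ(11^2) = 11·(11−1) = 110 = 2 · 5 · 11.
Test candidates g = 2, 3, … against the prime factors q ∈ {2, 5, 11} of φ(121): g is a generator iff g^(110/q) ≢ 1 for every such q.
g = 2: 2^55 ≡ 120; 2^22 ≡ 81; 2^10 ≡ 56 — none is 1, so 2 is a primitive root.
So 2 is the smallest generator of (Z/121Z)^×.

2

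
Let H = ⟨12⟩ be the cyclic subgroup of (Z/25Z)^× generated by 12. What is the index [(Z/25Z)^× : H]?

By Lagrange's theorem, ord_25(12) divides φ(25) = φ(5^2) = 5·(5−1) = 20 = 2^2 · 5.
Divisors of 20: 1, 2, 4, 5, 10, 20.
Evaluate successive powers at the divisors of 20:
12^1 ≡ 12 (mod 25)
12^2 ≡ 19 (mod 25)
12^4 ≡ 11 (mod 25)
12^5 ≡ 7 (mod 25)
12^10 ≡ 24 (mod 25)
12^20 ≡ 1 (mod 25) ✓
So ord_25(12) = 20, hence |⟨12⟩| = 20.
Index = |(Z/25Z)^×| / |⟨12⟩| = 20 / 20 = 1.

1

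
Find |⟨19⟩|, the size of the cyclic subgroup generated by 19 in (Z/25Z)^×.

10

ord(19) | φ(25) = φ(5^2) = 5·(5−1) = 20 = 2^2 · 5.
Divisors of 20: 1, 2, 4, 5, 10, 20.
Check 19^d mod 25 for each divisor in increasing order:
19^1 ≡ 19 (mod 25)
19^2 ≡ 11 (mod 25)
19^4 ≡ 21 (mod 25)
19^5 ≡ 24 (mod 25)
19^10 ≡ 1 (mod 25) ✓
Therefore the multiplicative order of 19 modulo 25 is 10.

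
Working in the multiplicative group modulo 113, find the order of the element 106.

Since 106 ∈ (Z/113Z)^×, its order divides φ(113) = 113 − 1 = 112 = 2^4 · 7.
Divisors of 112: 1, 2, 4, 7, 8, 14, 16, 28, 56, 112.
Evaluate successive powers at the divisors of 112:
106^1 ≡ 106
106^2 ≡ 49
106^4 ≡ 28
106^7 ≡ 1
Hence ord(106) = 7.

7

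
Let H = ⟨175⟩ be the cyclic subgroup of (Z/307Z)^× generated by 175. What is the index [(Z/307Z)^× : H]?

2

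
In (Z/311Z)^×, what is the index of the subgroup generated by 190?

ord(190) | φ(311) = 311 − 1 = 310 = 2 · 5 · 31.
Divisors of 310: 1, 2, 5, 10, 31, 62, 155, 310.
Compute 190^d (mod 311) for the divisors d until we hit 1:
190^1 ≡ 190 (mod 311)
190^2 ≡ 24 (mod 311)
190^5 ≡ 279 (mod 311)
190^10 ≡ 91 (mod 311)
190^31 ≡ 310 (mod 311)
190^62 ≡ 1 (mod 311) ✓
Thus |⟨190⟩| = ord(190) = 62.
Index = |(Z/311Z)^×| / |⟨190⟩| = 310 / 62 = 5.

5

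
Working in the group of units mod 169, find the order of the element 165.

By Lagrange's theorem, ord_169(165) divides φ(169) = φ(13^2) = 13·(13−1) = 156 = 2^2 · 3 · 13.
Divisors of 156: 1, 2, 3, 4, 6, 12, 13, 26, 39, 52, 78, 156.
Compute 165^d (mod 169) for the divisors d until we hit 1:
165^1 ≡ 165 (mod 169)
165^2 ≡ 16 (mod 169)
165^3 ≡ 105 (mod 169)
165^4 ≡ 87 (mod 169)
165^6 ≡ 40 (mod 169)
165^12 ≡ 79 (mod 169)
165^13 ≡ 22 (mod 169)
165^26 ≡ 146 (mod 169)
165^39 ≡ 1 (mod 169) ✓
Hence ord(165) = 39.

39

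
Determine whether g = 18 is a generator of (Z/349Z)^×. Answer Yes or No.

Yes

φ(349) = 349 − 1 = 348 = 2^2 · 3 · 29.
18 is a primitive root mod 349 iff 18^(φ(349)/q) ≢ 1 for every prime q | φ(349), i.e. q ∈ {2, 3, 29}.
18^174 ≡ 348 (mod 349)  [q = 2: ≢ 1 ✓]
18^116 ≡ 122 (mod 349)  [q = 3: ≢ 1 ✓]
18^12 ≡ 118 (mod 349)  [q = 29: ≢ 1 ✓]
None equal 1, so ord_349(18) = 348: 18 is a primitive root.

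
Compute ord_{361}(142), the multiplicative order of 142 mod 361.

171

By Lagrange's theorem, ord_361(142) divides φ(361) = φ(19^2) = 19·(19−1) = 342 = 2 · 3^2 · 19.
Divisors of 342: 1, 2, 3, 6, 9, 18, 19, 38, 57, 114, 171, 342.
Test each divisor d:
142^1 ≡ 142
142^2 ≡ 309
142^3 ≡ 197
142^6 ≡ 182
142^9 ≡ 115
142^18 ≡ 229
142^19 ≡ 28
142^38 ≡ 62
142^57 ≡ 292
142^114 ≡ 68
142^171 ≡ 1
So ord_361(142) = 171.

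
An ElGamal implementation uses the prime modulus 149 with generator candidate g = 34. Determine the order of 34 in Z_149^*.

148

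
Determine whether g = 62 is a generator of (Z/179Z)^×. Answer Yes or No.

φ(179) = 179 − 1 = 178 = 2 · 89.
An element g generates (Z/179Z)^× iff g^(178/q) ≢ 1 (mod 179) for each prime q ∈ {2, 89}.
62^89 ≡ 178 (mod 179)  [q = 2: ≢ 1 ✓]
62^2 ≡ 85 (mod 179)  [q = 89: ≢ 1 ✓]
Every test exponent gives a nontrivial residue, hence 62 generates the full group.

Yes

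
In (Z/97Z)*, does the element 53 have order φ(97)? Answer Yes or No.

φ(97) = 97 − 1 = 96 = 2^5 · 3.
53 is a primitive root mod 97 iff 53^(φ(97)/q) ≢ 1 for every prime q | φ(97), i.e. q ∈ {2, 3}.
53^48 ≡ 1 (mod 97)  [q = 2: ≡ 1 ✗]
53^32 ≡ 35 (mod 97)  [q = 3: ≢ 1 ✓]
Since 53^48 ≡ 1, the order of 53 divides 48 < 96, so 53 is not a primitive root.

No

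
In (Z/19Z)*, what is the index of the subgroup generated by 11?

ord(11) | φ(19) = 19 − 1 = 18 = 2 · 3^2.
Divisors of 18: 1, 2, 3, 6, 9, 18.
Test each divisor d:
11^1 ≡ 11
11^2 ≡ 7
11^3 ≡ 1
So ord_19(11) = 3, hence |⟨11⟩| = 3.
The index is φ(19) / ord(11) = 18 / 3 = 6.

6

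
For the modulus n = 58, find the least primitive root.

3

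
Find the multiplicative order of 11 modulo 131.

65

Since 11 ∈ (Z/131Z)^×, its order divides φ(131) = 131 − 1 = 130 = 2 · 5 · 13.
Divisors of 130: 1, 2, 5, 10, 13, 26, 65, 130.
Check 11^d mod 131 for each divisor in increasing order:
11^1 ≡ 11 (mod 131)
11^2 ≡ 121 (mod 131)
11^5 ≡ 52 (mod 131)
11^10 ≡ 84 (mod 131)
11^13 ≡ 61 (mod 131)
11^26 ≡ 53 (mod 131)
11^65 ≡ 1 (mod 131) ✓
Therefore the multiplicative order of 11 modulo 131 is 65.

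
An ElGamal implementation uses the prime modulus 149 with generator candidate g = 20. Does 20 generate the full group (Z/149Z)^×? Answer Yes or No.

No

φ(149) = 149 − 1 = 148 = 2^2 · 37.
It suffices to check that the order of 20 is not a proper divisor of 148: compute 20^(148/q) for q ∈ {2, 37}.
20^74 ≡ 1 (mod 149)  [q = 2: ≡ 1 ✗]
20^4 ≡ 123 (mod 149)  [q = 37: ≢ 1 ✓]
20^74 ≡ 1 shows ord(20) | 74, strictly less than φ(149); not a primitive root.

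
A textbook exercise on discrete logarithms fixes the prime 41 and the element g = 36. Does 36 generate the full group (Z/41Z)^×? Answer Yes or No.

φ(41) = 41 − 1 = 40 = 2^3 · 5.
36 is a primitive root mod 41 iff 36^(φ(41)/q) ≢ 1 for every prime q | φ(41), i.e. q ∈ {2, 5}.
36^20 ≡ 1 (mod 41)  [q = 2: ≡ 1 ✗]
36^8 ≡ 18 (mod 41)  [q = 5: ≢ 1 ✓]
Since 36^20 ≡ 1, the order of 36 divides 20 < 40, so 36 is not a primitive root.

No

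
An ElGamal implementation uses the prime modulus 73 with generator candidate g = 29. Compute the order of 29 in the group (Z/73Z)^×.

Since 29 ∈ (Z/73Z)^×, its order divides φ(73) = 73 − 1 = 72 = 2^3 · 3^2.
Divisors of 72: 1, 2, 3, 4, 6, 8, 9, 12, 18, 24, 36, 72.
Compute 29^d (mod 73) for the divisors d until we hit 1:
29^1 ≡ 29
29^2 ≡ 38
29^3 ≡ 7
29^4 ≡ 57
29^6 ≡ 49
29^8 ≡ 37
29^9 ≡ 51
29^12 ≡ 65
29^18 ≡ 46
29^24 ≡ 64
29^36 ≡ 72
29^72 ≡ 1
Therefore the multiplicative order of 29 modulo 73 is 72.

72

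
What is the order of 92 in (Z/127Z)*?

126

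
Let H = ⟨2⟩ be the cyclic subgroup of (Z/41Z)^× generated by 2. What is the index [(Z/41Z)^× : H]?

Since 2 ∈ (Z/41Z)^×, its order divides φ(41) = 41 − 1 = 40 = 2^3 · 5.
Divisors of 40: 1, 2, 4, 5, 8, 10, 20, 40.
Test each divisor d:
2^1 ≡ 2 (mod 41)
2^2 ≡ 4 (mod 41)
2^4 ≡ 16 (mod 41)
2^5 ≡ 32 (mod 41)
2^8 ≡ 10 (mod 41)
2^10 ≡ 40 (mod 41)
2^20 ≡ 1 (mod 41) ✓
So ord_41(2) = 20, hence |⟨2⟩| = 20.
Index = |(Z/41Z)^×| / |⟨2⟩| = 40 / 20 = 2.

2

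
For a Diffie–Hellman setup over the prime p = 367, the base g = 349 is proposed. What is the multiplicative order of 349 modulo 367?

Since 349 ∈ (Z/367Z)^×, its order divides φ(367) = 367 − 1 = 366 = 2 · 3 · 61.
Divisors of 366: 1, 2, 3, 6, 61, 122, 183, 366.
Check 349^d mod 367 for each divisor in increasing order:
349^1 ≡ 349 (mod 367)
349^2 ≡ 324 (mod 367)
349^3 ≡ 40 (mod 367)
349^6 ≡ 132 (mod 367)
349^61 ≡ 284 (mod 367)
349^122 ≡ 283 (mod 367)
349^183 ≡ 366 (mod 367)
349^366 ≡ 1 (mod 367) ✓
So ord_367(349) = 366.

366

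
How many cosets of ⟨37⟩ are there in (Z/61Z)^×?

3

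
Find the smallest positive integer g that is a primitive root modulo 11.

2

φ(11) = 11 − 1 = 10 = 2 · 5.
g is a primitive root iff g^(10/q) ≢ 1 (mod 11) for each prime q ∈ {2, 5}.
g = 2: 2^5 ≡ 10; 2^2 ≡ 4 — none is 1, so 2 is a primitive root.
So 2 is the smallest generator of (Z/11Z)^×.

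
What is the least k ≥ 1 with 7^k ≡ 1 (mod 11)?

Since 7 ∈ (Z/11Z)^×, its order divides φ(11) = 11 − 1 = 10 = 2 · 5.
Divisors of 10: 1, 2, 5, 10.
Check 7^d mod 11 for each divisor in increasing order:
7^1 ≡ 7 (mod 11)
7^2 ≡ 5 (mod 11)
7^5 ≡ 10 (mod 11)
7^10 ≡ 1 (mod 11) ✓
Therefore the multiplicative order of 7 modulo 11 is 10.

10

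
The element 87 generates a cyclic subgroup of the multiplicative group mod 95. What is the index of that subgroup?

The order of 87 must divide φ(95) = φ(5·19) = (5−1)·(19−1) = 4·18 = 72 = 2^3 · 3^2.
Divisors of 72: 1, 2, 3, 4, 6, 8, 9, 12, 18, 24, 36, 72.
Evaluate successive powers at the divisors of 72:
87^1 ≡ 87
87^2 ≡ 64
87^3 ≡ 58
87^4 ≡ 11
87^6 ≡ 39
87^8 ≡ 26
87^9 ≡ 77
87^12 ≡ 1
So ord_95(87) = 12, hence |⟨87⟩| = 12.
Index = |(Z/95Z)^×| / |⟨87⟩| = 72 / 12 = 6.

6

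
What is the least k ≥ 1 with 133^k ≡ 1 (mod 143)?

3

Since 133 ∈ (Z/143Z)^×, its order divides φ(143) = φ(11·13) = (11−1)·(13−1) = 10·12 = 120 = 2^3 · 3 · 5.
Divisors of 120: 1, 2, 3, 4, 5, 6, 8, 10, 12, 15, 20, 24, 30, 40, 60, 120.
Check 133^d mod 143 for each divisor in increasing order:
133^1 ≡ 133 (mod 143)
133^2 ≡ 100 (mod 143)
133^3 ≡ 1 (mod 143) ✓
The smallest such exponent is 3, so the order of 133 is 3.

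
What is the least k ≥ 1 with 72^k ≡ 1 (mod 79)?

ord(72) | φ(79) = 79 − 1 = 78 = 2 · 3 · 13.
Divisors of 78: 1, 2, 3, 6, 13, 26, 39, 78.
Check 72^d mod 79 for each divisor in increasing order:
72^1 ≡ 72
72^2 ≡ 49
72^3 ≡ 52
72^6 ≡ 18
72^13 ≡ 23
72^26 ≡ 55
72^39 ≡ 1
Therefore the multiplicative order of 72 modulo 79 is 39.

39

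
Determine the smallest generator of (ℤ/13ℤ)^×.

2

φ(13) = 13 − 1 = 12 = 2^2 · 3.
g is a primitive root iff g^(12/q) ≢ 1 (mod 13) for each prime q ∈ {2, 3}.
g = 2: 2^6 ≡ 12; 2^4 ≡ 3 — none is 1, so 2 is a primitive root.
So 2 is the smallest generator of (Z/13Z)^×.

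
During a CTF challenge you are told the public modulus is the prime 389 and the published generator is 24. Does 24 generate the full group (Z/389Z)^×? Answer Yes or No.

No

φ(389) = 389 − 1 = 388 = 2^2 · 97.
It suffices to check that the order of 24 is not a proper divisor of 388: compute 24^(388/q) for q ∈ {2, 97}.
24^194 ≡ 1 (mod 389)  [q = 2: ≡ 1 ✗]
24^4 ≡ 348 (mod 389)  [q = 97: ≢ 1 ✓]
Since 24^194 ≡ 1, the order of 24 divides 194 < 388, so 24 is not a primitive root.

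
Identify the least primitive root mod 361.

φ(361) = φ(19^2) = 19·(19−1) = 342 = 2 · 3^2 · 19.
g is a primitive root iff g^(342/q) ≢ 1 (mod 361) for each prime q ∈ {2, 3, 19}.
g = 2: 2^171 ≡ 360; 2^114 ≡ 292; 2^18 ≡ 58 — none is 1, so 2 is a primitive root.
Hence the least primitive root of 361 is 2.

2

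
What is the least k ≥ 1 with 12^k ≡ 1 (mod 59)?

29

ord(12) | φ(59) = 59 − 1 = 58 = 2 · 29.
Divisors of 58: 1, 2, 29, 58.
Compute 12^d (mod 59) for the divisors d until we hit 1:
12^1 ≡ 12 (mod 59)
12^2 ≡ 26 (mod 59)
12^29 ≡ 1 (mod 59) ✓
So ord_59(12) = 29.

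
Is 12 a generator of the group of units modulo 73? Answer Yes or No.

No

φ(73) = 73 − 1 = 72 = 2^3 · 3^2.
12 is a primitive root mod 73 iff 12^(φ(73)/q) ≢ 1 for every prime q | φ(73), i.e. q ∈ {2, 3}.
12^36 ≡ 1 (mod 73)  [q = 2: ≡ 1 ✗]
12^24 ≡ 8 (mod 73)  [q = 3: ≢ 1 ✓]
The check at q = 2 fails, so 12 generates a proper subgroup.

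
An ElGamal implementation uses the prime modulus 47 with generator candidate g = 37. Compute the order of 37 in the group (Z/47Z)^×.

23

By Lagrange's theorem, ord_47(37) divides φ(47) = 47 − 1 = 46 = 2 · 23.
Divisors of 46: 1, 2, 23, 46.
Evaluate successive powers at the divisors of 46:
37^1 ≡ 37
37^2 ≡ 6
37^23 ≡ 1
So ord_47(37) = 23.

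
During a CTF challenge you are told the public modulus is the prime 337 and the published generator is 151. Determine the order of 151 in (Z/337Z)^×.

336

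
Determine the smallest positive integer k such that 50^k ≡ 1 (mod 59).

ord(50) | φ(59) = 59 − 1 = 58 = 2 · 29.
Divisors of 58: 1, 2, 29, 58.
Evaluate successive powers at the divisors of 58:
50^1 ≡ 50 (mod 59)
50^2 ≡ 22 (mod 59)
50^29 ≡ 58 (mod 59)
50^58 ≡ 1 (mod 59) ✓
So ord_59(50) = 58.

58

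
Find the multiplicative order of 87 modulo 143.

6

Since 87 ∈ (Z/143Z)^×, its order divides φ(143) = φ(11·13) = (11−1)·(13−1) = 10·12 = 120 = 2^3 · 3 · 5.
Divisors of 120: 1, 2, 3, 4, 5, 6, 8, 10, 12, 15, 20, 24, 30, 40, 60, 120.
Test each divisor d:
87^1 ≡ 87 (mod 143)
87^2 ≡ 133 (mod 143)
87^3 ≡ 131 (mod 143)
87^4 ≡ 100 (mod 143)
87^5 ≡ 120 (mod 143)
87^6 ≡ 1 (mod 143) ✓
So ord_143(87) = 6.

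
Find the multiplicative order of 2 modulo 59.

The order of 2 must divide φ(59) = 59 − 1 = 58 = 2 · 29.
Divisors of 58: 1, 2, 29, 58.
Evaluate successive powers at the divisors of 58:
2^1 ≡ 2
2^2 ≡ 4
2^29 ≡ 58
2^58 ≡ 1
The smallest such exponent is 58, so the order of 2 is 58.

58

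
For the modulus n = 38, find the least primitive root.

φ(38) = φ(2)·φ(19) = 1·18 = 18 = 2 · 3^2.
Test candidates g = 2, 3, … against the prime factors q ∈ {2, 3} of φ(38): g is a generator iff g^(18/q) ≢ 1 for every such q.
g = 2: gcd(2, 38) = 2 > 1, not a unit — skip.
g = 3: 3^9 ≡ 37; 3^6 ≡ 7 — none is 1, so 3 is a primitive root.
So 3 is the smallest generator of (Z/38Z)^×.

3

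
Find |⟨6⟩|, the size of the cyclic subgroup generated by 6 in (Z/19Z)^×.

9

By Lagrange's theorem, ord_19(6) divides φ(19) = 19 − 1 = 18 = 2 · 3^2.
Divisors of 18: 1, 2, 3, 6, 9, 18.
Evaluate successive powers at the divisors of 18:
6^1 ≡ 6
6^2 ≡ 17
6^3 ≡ 7
6^6 ≡ 11
6^9 ≡ 1
So ord_19(6) = 9.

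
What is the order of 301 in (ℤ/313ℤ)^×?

The order of 301 must divide φ(313) = 313 − 1 = 312 = 2^3 · 3 · 13.
Divisors of 312: 1, 2, 3, 4, 6, 8, 12, 13, 24, 26, 39, 52, 78, 104, 156, 312.
Compute 301^d (mod 313) for the divisors d until we hit 1:
301^1 ≡ 301 (mod 313)
301^2 ≡ 144 (mod 313)
301^3 ≡ 150 (mod 313)
301^4 ≡ 78 (mod 313)
301^6 ≡ 277 (mod 313)
301^8 ≡ 137 (mod 313)
301^12 ≡ 44 (mod 313)
301^13 ≡ 98 (mod 313)
301^24 ≡ 58 (mod 313)
301^26 ≡ 214 (mod 313)
301^39 ≡ 1 (mod 313) ✓
Hence ord(301) = 39.

39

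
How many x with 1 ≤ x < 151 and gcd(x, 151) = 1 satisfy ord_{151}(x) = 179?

0

φ(151) = 151 − 1 = 150 = 2 · 3 · 5^2.
(Z/151Z)^× is cyclic (|G| = 150); a cyclic group of order m has exactly φ(d) elements of each order d | m, and none otherwise.
Since 179 ∤ 150, the count is 0.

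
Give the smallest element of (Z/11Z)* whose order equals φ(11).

φ(11) = 11 − 1 = 10 = 2 · 5.
Test candidates g = 2, 3, … against the prime factors q ∈ {2, 5} of φ(11): g is a generator iff g^(10/q) ≢ 1 for every such q.
g = 2: 2^5 ≡ 10; 2^2 ≡ 4 — none is 1, so 2 is a primitive root.
Hence the least primitive root of 11 is 2.

2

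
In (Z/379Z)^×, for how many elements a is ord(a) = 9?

6

φ(379) = 379 − 1 = 378 = 2 · 3^3 · 7.
(Z/379Z)^× is cyclic (|G| = 378); a cyclic group of order m has exactly φ(d) elements of each order d | m, and none otherwise.
9 = 3^2 divides 378, and φ(9) = 6.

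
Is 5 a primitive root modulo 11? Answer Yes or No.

φ(11) = 11 − 1 = 10 = 2 · 5.
It suffices to check that the order of 5 is not a proper divisor of 10: compute 5^(10/q) for q ∈ {2, 5}.
5^5 ≡ 1 (mod 11)  [q = 2: ≡ 1 ✗]
5^2 ≡ 3 (mod 11)  [q = 5: ≢ 1 ✓]
The check at q = 2 fails, so 5 generates a proper subgroup.

No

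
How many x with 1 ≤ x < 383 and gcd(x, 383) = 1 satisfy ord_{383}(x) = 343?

0

φ(383) = 383 − 1 = 382 = 2 · 191.
In a cyclic group of order 382, there are φ(d) elements of order d for each divisor d of 382, and zero for non-divisors.
Here 382 is not a multiple of 343, so there are no elements of order 343.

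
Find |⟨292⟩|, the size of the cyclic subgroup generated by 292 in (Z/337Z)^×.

336

By Lagrange's theorem, ord_337(292) divides φ(337) = 337 − 1 = 336 = 2^4 · 3 · 7.
Divisors of 336: 1, 2, 3, 4, 6, 7, 8, 12, 14, 16, 21, 24, 28, 42, 48, 56, 84, 112, 168, 336.
Evaluate successive powers at the divisors of 336:
292^1 ≡ 292 (mod 337)
292^2 ≡ 3 (mod 337)
292^3 ≡ 202 (mod 337)
292^4 ≡ 9 (mod 337)
292^6 ≡ 27 (mod 337)
292^7 ≡ 133 (mod 337)
292^8 ≡ 81 (mod 337)
292^12 ≡ 55 (mod 337)
292^14 ≡ 165 (mod 337)
292^16 ≡ 158 (mod 337)
292^21 ≡ 40 (mod 337)
292^24 ≡ 329 (mod 337)
292^28 ≡ 265 (mod 337)
292^42 ≡ 252 (mod 337)
292^48 ≡ 64 (mod 337)
292^56 ≡ 129 (mod 337)
292^84 ≡ 148 (mod 337)
292^112 ≡ 128 (mod 337)
292^168 ≡ 336 (mod 337)
292^336 ≡ 1 (mod 337) ✓
So ord_337(292) = 336.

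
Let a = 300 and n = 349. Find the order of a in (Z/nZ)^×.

87

By Lagrange's theorem, ord_349(300) divides φ(349) = 349 − 1 = 348 = 2^2 · 3 · 29.
Divisors of 348: 1, 2, 3, 4, 6, 12, 29, 58, 87, 116, 174, 348.
Test each divisor d:
300^1 ≡ 300 (mod 349)
300^2 ≡ 307 (mod 349)
300^3 ≡ 313 (mod 349)
300^4 ≡ 19 (mod 349)
300^6 ≡ 249 (mod 349)
300^12 ≡ 228 (mod 349)
300^29 ≡ 122 (mod 349)
300^58 ≡ 226 (mod 349)
300^87 ≡ 1 (mod 349) ✓
The smallest such exponent is 87, so the order of 300 is 87.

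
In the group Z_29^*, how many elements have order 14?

φ(29) = 29 − 1 = 28 = 2^2 · 7.
Since (Z/29Z)^× is cyclic of order 28, the number of elements of order d is φ(d) when d | 28 and 0 otherwise.
14 = 2 · 7 divides 28, and φ(14) = 6.

6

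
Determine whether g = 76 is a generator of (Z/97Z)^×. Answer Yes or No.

Yes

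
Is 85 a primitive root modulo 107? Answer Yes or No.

No

φ(107) = 107 − 1 = 106 = 2 · 53.
Test 85^(106/q) mod 107 for each prime factor q of 106:
85^53 ≡ 1 (mod 107)  [q = 2: ≡ 1 ✗]
85^2 ≡ 56 (mod 107)  [q = 53: ≢ 1 ✓]
85^53 ≡ 1 shows ord(85) | 53, strictly less than φ(107); not a primitive root.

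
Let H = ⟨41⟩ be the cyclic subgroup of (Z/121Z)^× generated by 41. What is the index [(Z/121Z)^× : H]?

1

The order of 41 must divide φ(121) = φ(11^2) = 11·(11−1) = 110 = 2 · 5 · 11.
Divisors of 110: 1, 2, 5, 10, 11, 22, 55, 110.
Evaluate successive powers at the divisors of 110:
41^1 ≡ 41
41^2 ≡ 108
41^5 ≡ 32
41^10 ≡ 56
41^11 ≡ 118
41^22 ≡ 9
41^55 ≡ 120
41^110 ≡ 1
So ord_121(41) = 110, hence |⟨41⟩| = 110.
[(Z/121Z)^× : ⟨41⟩] = 110/110 = 1.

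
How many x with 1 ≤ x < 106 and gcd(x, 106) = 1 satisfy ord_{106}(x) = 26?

φ(106) = φ(2)·φ(53) = 1·52 = 52 = 2^2 · 13.
(Z/106Z)^× is cyclic (|G| = 52); a cyclic group of order m has exactly φ(d) elements of each order d | m, and none otherwise.
26 = 2 · 13 divides 52, and φ(26) = 12.

12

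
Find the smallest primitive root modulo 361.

φ(361) = φ(19^2) = 19·(19−1) = 342 = 2 · 3^2 · 19.
Test candidates g = 2, 3, … against the prime factors q ∈ {2, 3, 19} of φ(361): g is a generator iff g^(342/q) ≢ 1 for every such q.
g = 2: 2^171 ≡ 360; 2^114 ≡ 292; 2^18 ≡ 58 — none is 1, so 2 is a primitive root.
So 2 is the smallest generator of (Z/361Z)^×.

2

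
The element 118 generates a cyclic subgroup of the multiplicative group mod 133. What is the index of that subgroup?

6

The order of 118 must divide φ(133) = φ(7·19) = (7−1)·(19−1) = 6·18 = 108 = 2^2 · 3^3.
Divisors of 108: 1, 2, 3, 4, 6, 9, 12, 18, 27, 36, 54, 108.
Evaluate successive powers at the divisors of 108:
118^1 ≡ 118 (mod 133)
118^2 ≡ 92 (mod 133)
118^3 ≡ 83 (mod 133)
118^4 ≡ 85 (mod 133)
118^6 ≡ 106 (mod 133)
118^9 ≡ 20 (mod 133)
118^12 ≡ 64 (mod 133)
118^18 ≡ 1 (mod 133) ✓
Thus |⟨118⟩| = ord(118) = 18.
Index = |(Z/133Z)^×| / |⟨118⟩| = 108 / 18 = 6.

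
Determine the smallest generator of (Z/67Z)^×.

2

φ(67) = 67 − 1 = 66 = 2 · 3 · 11.
Test candidates g = 2, 3, … against the prime factors q ∈ {2, 3, 11} of φ(67): g is a generator iff g^(66/q) ≢ 1 for every such q.
g = 2: 2^33 ≡ 66; 2^22 ≡ 37; 2^6 ≡ 64 — none is 1, so 2 is a primitive root.
Hence the least primitive root of 67 is 2.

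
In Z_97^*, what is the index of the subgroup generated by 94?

2

Since 94 ∈ (Z/97Z)^×, its order divides φ(97) = 97 − 1 = 96 = 2^5 · 3.
Divisors of 96: 1, 2, 3, 4, 6, 8, 12, 16, 24, 32, 48, 96.
Test each divisor d:
94^1 ≡ 94
94^2 ≡ 9
94^3 ≡ 70
94^4 ≡ 81
94^6 ≡ 50
94^8 ≡ 62
94^12 ≡ 75
94^16 ≡ 61
94^24 ≡ 96
94^32 ≡ 35
94^48 ≡ 1
Thus |⟨94⟩| = ord(94) = 48.
The index is φ(97) / ord(94) = 96 / 48 = 2.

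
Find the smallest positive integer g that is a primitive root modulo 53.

2

φ(53) = 53 − 1 = 52 = 2^2 · 13.
Test candidates g = 2, 3, … against the prime factors q ∈ {2, 13} of φ(53): g is a generator iff g^(52/q) ≢ 1 for every such q.
g = 2: 2^26 ≡ 52; 2^4 ≡ 16 — none is 1, so 2 is a primitive root.
The smallest primitive root modulo 53 is 2.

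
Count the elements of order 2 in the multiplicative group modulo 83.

1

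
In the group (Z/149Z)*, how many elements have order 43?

0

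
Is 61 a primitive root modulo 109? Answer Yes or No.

No

φ(109) = 109 − 1 = 108 = 2^2 · 3^3.
An element g generates (Z/109Z)^× iff g^(108/q) ≢ 1 (mod 109) for each prime q ∈ {2, 3}.
61^54 ≡ 1 (mod 109)  [q = 2: ≡ 1 ✗]
61^36 ≡ 63 (mod 109)  [q = 3: ≢ 1 ✓]
61^54 ≡ 1 shows ord(61) | 54, strictly less than φ(109); not a primitive root.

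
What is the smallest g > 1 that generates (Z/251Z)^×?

6

φ(251) = 251 − 1 = 250 = 2 · 5^3.
Test candidates g = 2, 3, … against the prime factors q ∈ {2, 5} of φ(251): g is a generator iff g^(250/q) ≢ 1 for every such q.
g = 2: 2^125 ≡ 250; 2^50 ≡ 1 — hits 1, so not a primitive root.
g = 3: 3^125 ≡ 1 — hits 1, so not a primitive root.
g = 4: 4^125 ≡ 1 — hits 1, so not a primitive root.
g = 5: 5^125 ≡ 1 — hits 1, so not a primitive root.
g = 6: 6^125 ≡ 250; 6^50 ≡ 219 — none is 1, so 6 is a primitive root.
Hence the least primitive root of 251 is 6.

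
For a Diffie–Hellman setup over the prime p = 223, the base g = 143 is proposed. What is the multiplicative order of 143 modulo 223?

ord(143) | φ(223) = 223 − 1 = 222 = 2 · 3 · 37.
Divisors of 222: 1, 2, 3, 6, 37, 74, 111, 222.
Test each divisor d:
143^1 ≡ 143
143^2 ≡ 156
143^3 ≡ 8
143^6 ≡ 64
143^37 ≡ 183
143^74 ≡ 39
143^111 ≡ 1
The smallest such exponent is 111, so the order of 143 is 111.

111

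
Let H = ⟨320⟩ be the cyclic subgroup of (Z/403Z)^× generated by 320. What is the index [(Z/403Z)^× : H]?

The order of 320 must divide φ(403) = φ(13·31) = (13−1)·(31−1) = 12·30 = 360 = 2^3 · 3^2 · 5.
Divisors of 360: 1, 2, 3, 4, 5, 6, 8, 9, 10, 12, 15, 18, 20, 24, 30, 36, 40, 45, 60, 72, 90, 120, 180, 360.
Test each divisor d:
320^1 ≡ 320
320^2 ≡ 38
320^3 ≡ 70
320^4 ≡ 235
320^5 ≡ 242
320^6 ≡ 64
320^8 ≡ 14
320^9 ≡ 47
320^10 ≡ 129
320^12 ≡ 66
320^15 ≡ 187
320^18 ≡ 194
320^20 ≡ 118
320^24 ≡ 326
320^30 ≡ 311
320^36 ≡ 157
320^40 ≡ 222
320^45 ≡ 125
320^60 ≡ 1
So ord_403(320) = 60, hence |⟨320⟩| = 60.
The index is φ(403) / ord(320) = 360 / 60 = 6.

6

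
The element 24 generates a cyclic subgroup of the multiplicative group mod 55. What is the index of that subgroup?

4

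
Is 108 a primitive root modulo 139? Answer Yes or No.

Yes

φ(139) = 139 − 1 = 138 = 2 · 3 · 23.
Test 108^(138/q) mod 139 for each prime factor q of 138:
108^69 ≡ 138 (mod 139)  [q = 2: ≢ 1 ✓]
108^46 ≡ 42 (mod 139)  [q = 3: ≢ 1 ✓]
108^6 ≡ 79 (mod 139)  [q = 23: ≢ 1 ✓]
None equal 1, so ord_139(108) = 138: 108 is a primitive root.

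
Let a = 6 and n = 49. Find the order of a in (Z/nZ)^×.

Since 6 ∈ (Z/49Z)^×, its order divides φ(49) = φ(7^2) = 7·(7−1) = 42 = 2 · 3 · 7.
Divisors of 42: 1, 2, 3, 6, 7, 14, 21, 42.
Test each divisor d:
6^1 ≡ 6 (mod 49)
6^2 ≡ 36 (mod 49)
6^3 ≡ 20 (mod 49)
6^6 ≡ 8 (mod 49)
6^7 ≡ 48 (mod 49)
6^14 ≡ 1 (mod 49) ✓
So ord_49(6) = 14.

14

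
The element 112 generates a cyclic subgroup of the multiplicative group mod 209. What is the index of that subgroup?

2

ord(112) | φ(209) = φ(11·19) = (11−1)·(19−1) = 10·18 = 180 = 2^2 · 3^2 · 5.
Divisors of 180: 1, 2, 3, 4, 5, 6, 9, 10, 12, 15, 18, 20, 30, 36, 45, 60, 90, 180.
Check 112^d mod 209 for each divisor in increasing order:
112^1 ≡ 112
112^2 ≡ 4
112^3 ≡ 30
112^4 ≡ 16
112^5 ≡ 120
112^6 ≡ 64
112^9 ≡ 39
112^10 ≡ 188
112^12 ≡ 125
112^15 ≡ 197
112^18 ≡ 58
112^20 ≡ 23
112^30 ≡ 144
112^36 ≡ 20
112^45 ≡ 153
112^60 ≡ 45
112^90 ≡ 1
Thus |⟨112⟩| = ord(112) = 90.
[(Z/209Z)^× : ⟨112⟩] = 180/90 = 2.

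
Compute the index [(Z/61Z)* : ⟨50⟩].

By Lagrange's theorem, ord_61(50) divides φ(61) = 61 − 1 = 60 = 2^2 · 3 · 5.
Divisors of 60: 1, 2, 3, 4, 5, 6, 10, 12, 15, 20, 30, 60.
Check 50^d mod 61 for each divisor in increasing order:
50^1 ≡ 50
50^2 ≡ 60
50^3 ≡ 11
50^4 ≡ 1
The order of 50 is 4, so the subgroup it generates has 4 elements.
The index is φ(61) / ord(50) = 60 / 4 = 15.

15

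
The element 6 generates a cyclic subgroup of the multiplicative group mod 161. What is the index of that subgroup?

6

Since 6 ∈ (Z/161Z)^×, its order divides φ(161) = φ(7·23) = (7−1)·(23−1) = 6·22 = 132 = 2^2 · 3 · 11.
Divisors of 132: 1, 2, 3, 4, 6, 11, 12, 22, 33, 44, 66, 132.
Evaluate successive powers at the divisors of 132:
6^1 ≡ 6 (mod 161)
6^2 ≡ 36 (mod 161)
6^3 ≡ 55 (mod 161)
6^4 ≡ 8 (mod 161)
6^6 ≡ 127 (mod 161)
6^11 ≡ 139 (mod 161)
6^12 ≡ 29 (mod 161)
6^22 ≡ 1 (mod 161) ✓
The order of 6 is 22, so the subgroup it generates has 22 elements.
The index is φ(161) / ord(6) = 132 / 22 = 6.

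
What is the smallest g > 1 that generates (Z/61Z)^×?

φ(61) = 61 − 1 = 60 = 2^2 · 3 · 5.
g is a primitive root iff g^(60/q) ≢ 1 (mod 61) for each prime q ∈ {2, 3, 5}.
g = 2: 2^30 ≡ 60; 2^20 ≡ 47; 2^12 ≡ 9 — none is 1, so 2 is a primitive root.
The smallest primitive root modulo 61 is 2.

2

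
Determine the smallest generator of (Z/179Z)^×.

2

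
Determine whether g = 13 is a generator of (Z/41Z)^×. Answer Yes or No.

Yes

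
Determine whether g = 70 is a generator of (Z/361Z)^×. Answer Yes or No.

φ(361) = φ(19^2) = 19·(19−1) = 342 = 2 · 3^2 · 19.
An element g generates (Z/361Z)^× iff g^(342/q) ≢ 1 (mod 361) for each prime q ∈ {2, 3, 19}.
70^171 ≡ 360 (mod 361)  [q = 2: ≢ 1 ✓]
70^114 ≡ 68 (mod 361)  [q = 3: ≢ 1 ✓]
70^18 ≡ 172 (mod 361)  [q = 19: ≢ 1 ✓]
All checks pass, so 70 has order 342 and is a primitive root modulo 361.

Yes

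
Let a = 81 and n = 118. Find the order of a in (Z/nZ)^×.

29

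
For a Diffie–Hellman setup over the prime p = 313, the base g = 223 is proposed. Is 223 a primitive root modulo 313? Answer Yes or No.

φ(313) = 313 − 1 = 312 = 2^3 · 3 · 13.
Test 223^(312/q) mod 313 for each prime factor q of 312:
223^156 ≡ 312 (mod 313)  [q = 2: ≢ 1 ✓]
223^104 ≡ 98 (mod 313)  [q = 3: ≢ 1 ✓]
223^24 ≡ 48 (mod 313)  [q = 13: ≢ 1 ✓]
All checks pass, so 223 has order 312 and is a primitive root modulo 313.

Yes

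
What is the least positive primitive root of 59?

2

φ(59) = 59 − 1 = 58 = 2 · 29.
Test candidates g = 2, 3, … against the prime factors q ∈ {2, 29} of φ(59): g is a generator iff g^(58/q) ≢ 1 for every such q.
g = 2: 2^29 ≡ 58; 2^2 ≡ 4 — none is 1, so 2 is a primitive root.
The smallest primitive root modulo 59 is 2.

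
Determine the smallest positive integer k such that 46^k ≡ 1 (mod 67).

ord(46) | φ(67) = 67 − 1 = 66 = 2 · 3 · 11.
Divisors of 66: 1, 2, 3, 6, 11, 22, 33, 66.
Evaluate successive powers at the divisors of 66:
46^1 ≡ 46 (mod 67)
46^2 ≡ 39 (mod 67)
46^3 ≡ 52 (mod 67)
46^6 ≡ 24 (mod 67)
46^11 ≡ 30 (mod 67)
46^22 ≡ 29 (mod 67)
46^33 ≡ 66 (mod 67)
46^66 ≡ 1 (mod 67) ✓
The smallest such exponent is 66, so the order of 46 is 66.

66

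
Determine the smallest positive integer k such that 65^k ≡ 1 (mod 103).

102

Since 65 ∈ (Z/103Z)^×, its order divides φ(103) = 103 − 1 = 102 = 2 · 3 · 17.
Divisors of 102: 1, 2, 3, 6, 17, 34, 51, 102.
Evaluate successive powers at the divisors of 102:
65^1 ≡ 65
65^2 ≡ 2
65^3 ≡ 27
65^6 ≡ 8
65^17 ≡ 57
65^34 ≡ 56
65^51 ≡ 102
65^102 ≡ 1
Hence ord(65) = 102.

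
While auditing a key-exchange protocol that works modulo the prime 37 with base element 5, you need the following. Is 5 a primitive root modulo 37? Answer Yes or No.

Yes

φ(37) = 37 − 1 = 36 = 2^2 · 3^2.
An element g generates (Z/37Z)^× iff g^(36/q) ≢ 1 (mod 37) for each prime q ∈ {2, 3}.
5^18 ≡ 36 (mod 37)  [q = 2: ≢ 1 ✓]
5^12 ≡ 10 (mod 37)  [q = 3: ≢ 1 ✓]
All checks pass, so 5 has order 36 and is a primitive root modulo 37.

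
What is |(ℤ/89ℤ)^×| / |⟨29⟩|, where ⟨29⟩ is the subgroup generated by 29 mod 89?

ord(29) | φ(89) = 89 − 1 = 88 = 2^3 · 11.
Divisors of 88: 1, 2, 4, 8, 11, 22, 44, 88.
Evaluate successive powers at the divisors of 88:
29^1 ≡ 29
29^2 ≡ 40
29^4 ≡ 87
29^8 ≡ 4
29^11 ≡ 12
29^22 ≡ 55
29^44 ≡ 88
29^88 ≡ 1
So ord_89(29) = 88, hence |⟨29⟩| = 88.
[(Z/89Z)^× : ⟨29⟩] = 88/88 = 1.

1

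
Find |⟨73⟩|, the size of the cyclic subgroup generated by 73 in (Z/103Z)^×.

Since 73 ∈ (Z/103Z)^×, its order divides φ(103) = 103 − 1 = 102 = 2 · 3 · 17.
Divisors of 102: 1, 2, 3, 6, 17, 34, 51, 102.
Evaluate successive powers at the divisors of 102:
73^1 ≡ 73
73^2 ≡ 76
73^3 ≡ 89
73^6 ≡ 93
73^17 ≡ 102
73^34 ≡ 1
So ord_103(73) = 34.

34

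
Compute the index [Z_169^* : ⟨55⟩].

4

ord(55) | φ(169) = φ(13^2) = 13·(13−1) = 156 = 2^2 · 3 · 13.
Divisors of 156: 1, 2, 3, 4, 6, 12, 13, 26, 39, 52, 78, 156.
Test each divisor d:
55^1 ≡ 55 (mod 169)
55^2 ≡ 152 (mod 169)
55^3 ≡ 79 (mod 169)
55^4 ≡ 120 (mod 169)
55^6 ≡ 157 (mod 169)
55^12 ≡ 144 (mod 169)
55^13 ≡ 146 (mod 169)
55^26 ≡ 22 (mod 169)
55^39 ≡ 1 (mod 169) ✓
So ord_169(55) = 39, hence |⟨55⟩| = 39.
Index = |(Z/169Z)^×| / |⟨55⟩| = 156 / 39 = 4.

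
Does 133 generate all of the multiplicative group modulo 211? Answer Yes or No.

Yes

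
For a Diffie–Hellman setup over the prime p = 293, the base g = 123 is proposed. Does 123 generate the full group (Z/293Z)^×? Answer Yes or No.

φ(293) = 293 − 1 = 292 = 2^2 · 73.
It suffices to check that the order of 123 is not a proper divisor of 292: compute 123^(292/q) for q ∈ {2, 73}.
123^146 ≡ 1 (mod 293)  [q = 2: ≡ 1 ✗]
123^4 ≡ 22 (mod 293)  [q = 73: ≢ 1 ✓]
123^146 ≡ 1 shows ord(123) | 146, strictly less than φ(293); not a primitive root.

No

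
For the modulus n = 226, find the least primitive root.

φ(226) = φ(2)·φ(113) = 1·112 = 112 = 2^4 · 7.
Test candidates g = 2, 3, … against the prime factors q ∈ {2, 7} of φ(226): g is a generator iff g^(112/q) ≢ 1 for every such q.
g = 2: gcd(2, 226) = 2 > 1, not a unit — skip.
g = 3: 3^56 ≡ 225; 3^16 ≡ 49 — none is 1, so 3 is a primitive root.
Hence the least primitive root of 226 is 3.

3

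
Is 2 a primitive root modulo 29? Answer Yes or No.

Yes

φ(29) = 29 − 1 = 28 = 2^2 · 7.
An element g generates (Z/29Z)^× iff g^(28/q) ≢ 1 (mod 29) for each prime q ∈ {2, 7}.
2^14 ≡ 28 (mod 29)  [q = 2: ≢ 1 ✓]
2^4 ≡ 16 (mod 29)  [q = 7: ≢ 1 ✓]
All checks pass, so 2 has order 28 and is a primitive root modulo 29.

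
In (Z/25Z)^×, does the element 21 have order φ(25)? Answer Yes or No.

No

φ(25) = φ(5^2) = 5·(5−1) = 20 = 2^2 · 5.
It suffices to check that the order of 21 is not a proper divisor of 20: compute 21^(20/q) for q ∈ {2, 5}.
21^10 ≡ 1 (mod 25)  [q = 2: ≡ 1 ✗]
21^4 ≡ 6 (mod 25)  [q = 5: ≢ 1 ✓]
Since 21^10 ≡ 1, the order of 21 divides 10 < 20, so 21 is not a primitive root.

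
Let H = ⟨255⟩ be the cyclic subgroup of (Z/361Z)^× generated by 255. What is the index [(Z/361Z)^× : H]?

3

By Lagrange's theorem, ord_361(255) divides φ(361) = φ(19^2) = 19·(19−1) = 342 = 2 · 3^2 · 19.
Divisors of 342: 1, 2, 3, 6, 9, 18, 19, 38, 57, 114, 171, 342.
Compute 255^d (mod 361) for the divisors d until we hit 1:
255^1 ≡ 255 (mod 361)
255^2 ≡ 45 (mod 361)
255^3 ≡ 284 (mod 361)
255^6 ≡ 153 (mod 361)
255^9 ≡ 132 (mod 361)
255^18 ≡ 96 (mod 361)
255^19 ≡ 293 (mod 361)
255^38 ≡ 292 (mod 361)
255^57 ≡ 360 (mod 361)
255^114 ≡ 1 (mod 361) ✓
Thus |⟨255⟩| = ord(255) = 114.
The index is φ(361) / ord(255) = 342 / 114 = 3.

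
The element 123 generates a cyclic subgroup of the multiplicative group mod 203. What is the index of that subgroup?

8

The order of 123 must divide φ(203) = φ(7·29) = (7−1)·(29−1) = 6·28 = 168 = 2^3 · 3 · 7.
Divisors of 168: 1, 2, 3, 4, 6, 7, 8, 12, 14, 21, 24, 28, 42, 56, 84, 168.
Compute 123^d (mod 203) for the divisors d until we hit 1:
123^1 ≡ 123
123^2 ≡ 107
123^3 ≡ 169
123^4 ≡ 81
123^6 ≡ 141
123^7 ≡ 88
123^8 ≡ 65
123^12 ≡ 190
123^14 ≡ 30
123^21 ≡ 1
So ord_203(123) = 21, hence |⟨123⟩| = 21.
[(Z/203Z)^× : ⟨123⟩] = 168/21 = 8.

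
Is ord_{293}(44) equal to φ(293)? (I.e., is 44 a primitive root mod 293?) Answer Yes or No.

φ(293) = 293 − 1 = 292 = 2^2 · 73.
It suffices to check that the order of 44 is not a proper divisor of 292: compute 44^(292/q) for q ∈ {2, 73}.
44^146 ≡ 292 (mod 293)  [q = 2: ≢ 1 ✓]
44^4 ≡ 40 (mod 293)  [q = 73: ≢ 1 ✓]
All checks pass, so 44 has order 292 and is a primitive root modulo 293.

Yes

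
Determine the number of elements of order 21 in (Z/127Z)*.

12

φ(127) = 127 − 1 = 126 = 2 · 3^2 · 7.
Since (Z/127Z)^× is cyclic of order 126, the number of elements of order d is φ(d) when d | 126 and 0 otherwise.
21 = 3 · 7 divides 126, and φ(21) = 12.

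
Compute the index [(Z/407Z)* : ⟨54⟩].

The order of 54 must divide φ(407) = φ(11·37) = (11−1)·(37−1) = 10·36 = 360 = 2^3 · 3^2 · 5.
Divisors of 360: 1, 2, 3, 4, 5, 6, 8, 9, 10, 12, 15, 18, 20, 24, 30, 36, 40, 45, 60, 72, 90, 120, 180, 360.
Test each divisor d:
54^1 ≡ 54
54^2 ≡ 67
54^3 ≡ 362
54^4 ≡ 12
54^5 ≡ 241
54^6 ≡ 397
54^8 ≡ 144
54^9 ≡ 43
54^10 ≡ 287
54^12 ≡ 100
54^15 ≡ 384
54^18 ≡ 221
54^20 ≡ 155
54^24 ≡ 232
54^30 ≡ 122
54^36 ≡ 1
Thus |⟨54⟩| = ord(54) = 36.
The index is φ(407) / ord(54) = 360 / 36 = 10.

10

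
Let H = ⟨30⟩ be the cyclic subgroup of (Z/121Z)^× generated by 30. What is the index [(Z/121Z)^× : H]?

Since 30 ∈ (Z/121Z)^×, its order divides φ(121) = φ(11^2) = 11·(11−1) = 110 = 2 · 5 · 11.
Divisors of 110: 1, 2, 5, 10, 11, 22, 55, 110.
Compute 30^d (mod 121) for the divisors d until we hit 1:
30^1 ≡ 30
30^2 ≡ 53
30^5 ≡ 54
30^10 ≡ 12
30^11 ≡ 118
30^22 ≡ 9
30^55 ≡ 120
30^110 ≡ 1
The order of 30 is 110, so the subgroup it generates has 110 elements.
[(Z/121Z)^× : ⟨30⟩] = 110/110 = 1.

1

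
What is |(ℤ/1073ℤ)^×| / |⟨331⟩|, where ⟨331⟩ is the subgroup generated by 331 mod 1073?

Since 331 ∈ (Z/1073Z)^×, its order divides φ(1073) = φ(29·37) = (29−1)·(37−1) = 28·36 = 1008 = 2^4 · 3^2 · 7.
Divisors of 1008: 1, 2, 3, 4, 6, 7, 8, 9, 12, 14, 16, 18, 21, 24, 28, 36, 42, 48, 56, 63, 72, 84, 112, 126, 144, 168, 252, 336, 504, 1008.
Compute 331^d (mod 1073) for the divisors d until we hit 1:
331^1 ≡ 331 (mod 1073)
331^2 ≡ 115 (mod 1073)
331^3 ≡ 510 (mod 1073)
331^4 ≡ 349 (mod 1073)
331^6 ≡ 434 (mod 1073)
331^7 ≡ 945 (mod 1073)
331^8 ≡ 552 (mod 1073)
331^9 ≡ 302 (mod 1073)
331^12 ≡ 581 (mod 1073)
331^14 ≡ 289 (mod 1073)
331^16 ≡ 1045 (mod 1073)
331^18 ≡ 1072 (mod 1073)
331^21 ≡ 563 (mod 1073)
331^24 ≡ 639 (mod 1073)
331^28 ≡ 900 (mod 1073)
331^36 ≡ 1 (mod 1073) ✓
The order of 331 is 36, so the subgroup it generates has 36 elements.
[(Z/1073Z)^× : ⟨331⟩] = 1008/36 = 28.

28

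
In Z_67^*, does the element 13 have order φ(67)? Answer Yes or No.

φ(67) = 67 − 1 = 66 = 2 · 3 · 11.
Test 13^(66/q) mod 67 for each prime factor q of 66:
13^33 ≡ 66 (mod 67)  [q = 2: ≢ 1 ✓]
13^22 ≡ 37 (mod 67)  [q = 3: ≢ 1 ✓]
13^6 ≡ 62 (mod 67)  [q = 11: ≢ 1 ✓]
None equal 1, so ord_67(13) = 66: 13 is a primitive root.

Yes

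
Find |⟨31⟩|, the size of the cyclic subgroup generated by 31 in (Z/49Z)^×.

The order of 31 must divide φ(49) = φ(7^2) = 7·(7−1) = 42 = 2 · 3 · 7.
Divisors of 42: 1, 2, 3, 6, 7, 14, 21, 42.
Test each divisor d:
31^1 ≡ 31 (mod 49)
31^2 ≡ 30 (mod 49)
31^3 ≡ 48 (mod 49)
31^6 ≡ 1 (mod 49) ✓
Hence ord(31) = 6.

6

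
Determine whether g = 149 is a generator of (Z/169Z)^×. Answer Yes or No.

Yes

φ(169) = φ(13^2) = 13·(13−1) = 156 = 2^2 · 3 · 13.
149 is a primitive root mod 169 iff 149^(φ(169)/q) ≢ 1 for every prime q | φ(169), i.e. q ∈ {2, 3, 13}.
149^78 ≡ 168 (mod 169)  [q = 2: ≢ 1 ✓]
149^52 ≡ 22 (mod 169)  [q = 3: ≢ 1 ✓]
149^12 ≡ 92 (mod 169)  [q = 13: ≢ 1 ✓]
Every test exponent gives a nontrivial residue, hence 149 generates the full group.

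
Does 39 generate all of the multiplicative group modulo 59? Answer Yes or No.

Yes

φ(59) = 59 − 1 = 58 = 2 · 29.
Test 39^(58/q) mod 59 for each prime factor q of 58:
39^29 ≡ 58 (mod 59)  [q = 2: ≢ 1 ✓]
39^2 ≡ 46 (mod 59)  [q = 29: ≢ 1 ✓]
None equal 1, so ord_59(39) = 58: 39 is a primitive root.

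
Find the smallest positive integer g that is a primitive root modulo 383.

5

φ(383) = 383 − 1 = 382 = 2 · 191.
Test candidates g = 2, 3, … against the prime factors q ∈ {2, 191} of φ(383): g is a generator iff g^(382/q) ≢ 1 for every such q.
g = 2: 2^191 ≡ 1 — hits 1, so not a primitive root.
g = 3: 3^191 ≡ 1 — hits 1, so not a primitive root.
g = 4: 4^191 ≡ 1 — hits 1, so not a primitive root.
g = 5: 5^191 ≡ 382; 5^2 ≡ 25 — none is 1, so 5 is a primitive root.
So 5 is the smallest generator of (Z/383Z)^×.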